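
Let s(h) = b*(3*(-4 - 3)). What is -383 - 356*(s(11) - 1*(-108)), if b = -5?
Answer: -76211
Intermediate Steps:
s(h) = 105 (s(h) = -15*(-4 - 3) = -15*(-7) = -5*(-21) = 105)
-383 - 356*(s(11) - 1*(-108)) = -383 - 356*(105 - 1*(-108)) = -383 - 356*(105 + 108) = -383 - 356*213 = -383 - 75828 = -76211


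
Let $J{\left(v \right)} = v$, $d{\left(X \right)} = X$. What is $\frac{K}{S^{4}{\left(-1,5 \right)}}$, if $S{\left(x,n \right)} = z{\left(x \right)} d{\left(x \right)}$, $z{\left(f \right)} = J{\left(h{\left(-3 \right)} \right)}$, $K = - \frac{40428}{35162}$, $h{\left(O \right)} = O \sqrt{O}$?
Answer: $- \frac{2246}{1424061} \approx -0.0015772$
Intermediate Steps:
$h{\left(O \right)} = O^{\frac{3}{2}}$
$K = - \frac{20214}{17581}$ ($K = \left(-40428\right) \frac{1}{35162} = - \frac{20214}{17581} \approx -1.1498$)
$z{\left(f \right)} = - 3 i \sqrt{3}$ ($z{\left(f \right)} = \left(-3\right)^{\frac{3}{2}} = - 3 i \sqrt{3}$)
$S{\left(x,n \right)} = - 3 i x \sqrt{3}$ ($S{\left(x,n \right)} = - 3 i \sqrt{3} x = - 3 i x \sqrt{3}$)
$\frac{K}{S^{4}{\left(-1,5 \right)}} = - \frac{20214}{17581 \left(\left(-3\right) i \left(-1\right) \sqrt{3}\right)^{4}} = - \frac{20214}{17581 \left(3 i \sqrt{3}\right)^{4}} = - \frac{20214}{17581 \cdot 729} = \left(- \frac{20214}{17581}\right) \frac{1}{729} = - \frac{2246}{1424061}$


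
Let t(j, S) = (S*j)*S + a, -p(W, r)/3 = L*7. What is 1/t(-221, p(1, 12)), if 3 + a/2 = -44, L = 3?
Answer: -1/877243 ≈ -1.1399e-6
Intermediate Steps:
a = -94 (a = -6 + 2*(-44) = -6 - 88 = -94)
p(W, r) = -63 (p(W, r) = -9*7 = -3*21 = -63)
t(j, S) = -94 + j*S² (t(j, S) = (S*j)*S - 94 = j*S² - 94 = -94 + j*S²)
1/t(-221, p(1, 12)) = 1/(-94 - 221*(-63)²) = 1/(-94 - 221*3969) = 1/(-94 - 877149) = 1/(-877243) = -1/877243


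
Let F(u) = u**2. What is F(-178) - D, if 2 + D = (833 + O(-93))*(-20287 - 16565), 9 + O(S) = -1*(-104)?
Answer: 34230342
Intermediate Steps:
O(S) = 95 (O(S) = -9 - 1*(-104) = -9 + 104 = 95)
D = -34198658 (D = -2 + (833 + 95)*(-20287 - 16565) = -2 + 928*(-36852) = -2 - 34198656 = -34198658)
F(-178) - D = (-178)**2 - 1*(-34198658) = 31684 + 34198658 = 34230342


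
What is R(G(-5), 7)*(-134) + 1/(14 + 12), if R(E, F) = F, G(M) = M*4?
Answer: -24387/26 ≈ -937.96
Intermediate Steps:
G(M) = 4*M
R(G(-5), 7)*(-134) + 1/(14 + 12) = 7*(-134) + 1/(14 + 12) = -938 + 1/26 = -24387/26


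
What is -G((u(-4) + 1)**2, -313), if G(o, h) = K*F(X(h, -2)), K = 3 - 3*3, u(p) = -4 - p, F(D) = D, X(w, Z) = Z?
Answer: -12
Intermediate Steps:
K = -6 (K = 3 - 9 = -6)
G(o, h) = 12 (G(o, h) = -6*(-2) = 12)
-G((u(-4) + 1)**2, -313) = -1*12 = -12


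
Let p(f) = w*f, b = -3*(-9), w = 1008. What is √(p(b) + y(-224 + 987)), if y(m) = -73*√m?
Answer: √(27216 - 73*√763) ≈ 158.74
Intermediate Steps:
b = 27
p(f) = 1008*f
√(p(b) + y(-224 + 987)) = √(1008*27 - 73*√(-224 + 987)) = √(27216 - 73*√763)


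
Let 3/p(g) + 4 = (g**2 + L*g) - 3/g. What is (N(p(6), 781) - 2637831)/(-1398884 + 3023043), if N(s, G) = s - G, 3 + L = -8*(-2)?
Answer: -192618674/118563607 ≈ -1.6246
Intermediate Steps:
L = 13 (L = -3 - 8*(-2) = -3 + 16 = 13)
p(g) = 3/(-4 + g**2 - 3/g + 13*g) (p(g) = 3/(-4 + ((g**2 + 13*g) - 3/g)) = 3/(-4 + (g**2 - 3/g + 13*g)) = 3/(-4 + g**2 - 3/g + 13*g))
(N(p(6), 781) - 2637831)/(-1398884 + 3023043) = ((3*6/(-3 + 6**3 - 4*6 + 13*6**2) - 1*781) - 2637831)/(-1398884 + 3023043) = ((3*6/(-3 + 216 - 24 + 13*36) - 781) - 2637831)/1624159 = ((3*6/(-3 + 216 - 24 + 468) - 781) - 2637831)*(1/1624159) = ((3*6/657 - 781) - 2637831)*(1/1624159) = ((3*6*(1/657) - 781) - 2637831)*(1/1624159) = ((2/73 - 781) - 2637831)*(1/1624159) = (-57011/73 - 2637831)*(1/1624159) = -192618674/73*1/1624159 = -192618674/118563607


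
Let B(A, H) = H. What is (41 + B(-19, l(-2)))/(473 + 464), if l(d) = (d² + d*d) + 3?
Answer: 52/937 ≈ 0.055496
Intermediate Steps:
l(d) = 3 + 2*d² (l(d) = (d² + d²) + 3 = 2*d² + 3 = 3 + 2*d²)
(41 + B(-19, l(-2)))/(473 + 464) = (41 + (3 + 2*(-2)²))/(473 + 464) = (41 + (3 + 2*4))/937 = (41 + (3 + 8))*(1/937) = (41 + 11)*(1/937) = 52*(1/937) = 52/937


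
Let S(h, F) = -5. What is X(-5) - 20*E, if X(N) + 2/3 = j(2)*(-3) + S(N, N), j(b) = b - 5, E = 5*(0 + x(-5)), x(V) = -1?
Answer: 310/3 ≈ 103.33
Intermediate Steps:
E = -5 (E = 5*(0 - 1) = 5*(-1) = -5)
j(b) = -5 + b
X(N) = 10/3 (X(N) = -⅔ + ((-5 + 2)*(-3) - 5) = -⅔ + (-3*(-3) - 5) = -⅔ + (9 - 5) = -⅔ + 4 = 10/3)
X(-5) - 20*E = 10/3 - 20*(-5) = 10/3 + 100 = 310/3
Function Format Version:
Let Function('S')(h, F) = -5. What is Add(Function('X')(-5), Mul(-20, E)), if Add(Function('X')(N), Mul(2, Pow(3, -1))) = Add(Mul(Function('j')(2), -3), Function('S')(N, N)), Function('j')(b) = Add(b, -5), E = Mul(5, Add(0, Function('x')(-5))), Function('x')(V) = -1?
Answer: Rational(310, 3) ≈ 103.33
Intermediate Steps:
E = -5 (E = Mul(5, Add(0, -1)) = Mul(5, -1) = -5)
Function('j')(b) = Add(-5, b)
Function('X')(N) = Rational(10, 3) (Function('X')(N) = Add(Rational(-2, 3), Add(Mul(Add(-5, 2), -3), -5)) = Add(Rational(-2, 3), Add(Mul(-3, -3), -5)) = Add(Rational(-2, 3), Add(9, -5)) = Add(Rational(-2, 3), 4) = Rational(10, 3))
Add(Function('X')(-5), Mul(-20, E)) = Add(Rational(10, 3), Mul(-20, -5)) = Add(Rational(10, 3), 100) = Rational(310, 3)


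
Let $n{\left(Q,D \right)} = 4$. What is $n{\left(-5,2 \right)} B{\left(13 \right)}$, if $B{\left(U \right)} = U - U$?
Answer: $0$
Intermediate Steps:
$B{\left(U \right)} = 0$
$n{\left(-5,2 \right)} B{\left(13 \right)} = 4 \cdot 0 = 0$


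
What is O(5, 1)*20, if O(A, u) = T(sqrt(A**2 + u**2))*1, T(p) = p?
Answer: 20*sqrt(26) ≈ 101.98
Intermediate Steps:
O(A, u) = sqrt(A**2 + u**2) (O(A, u) = sqrt(A**2 + u**2)*1 = sqrt(A**2 + u**2))
O(5, 1)*20 = sqrt(5**2 + 1**2)*20 = sqrt(25 + 1)*20 = sqrt(26)*20 = 20*sqrt(26)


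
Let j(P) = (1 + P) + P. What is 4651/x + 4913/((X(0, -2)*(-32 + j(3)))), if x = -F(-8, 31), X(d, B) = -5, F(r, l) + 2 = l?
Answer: -438898/3625 ≈ -121.08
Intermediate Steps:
F(r, l) = -2 + l
j(P) = 1 + 2*P
x = -29 (x = -(-2 + 31) = -1*29 = -29)
4651/x + 4913/((X(0, -2)*(-32 + j(3)))) = 4651/(-29) + 4913/((-5*(-32 + (1 + 2*3)))) = 4651*(-1/29) + 4913/((-5*(-32 + (1 + 6)))) = -4651/29 + 4913/((-5*(-32 + 7))) = -4651/29 + 4913/((-5*(-25))) = -4651/29 + 4913/125 = -438898/3625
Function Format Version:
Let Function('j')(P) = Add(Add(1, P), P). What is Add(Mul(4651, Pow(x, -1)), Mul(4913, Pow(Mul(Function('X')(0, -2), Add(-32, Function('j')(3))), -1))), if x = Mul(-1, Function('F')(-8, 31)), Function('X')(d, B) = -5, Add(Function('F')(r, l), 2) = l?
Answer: Rational(-438898, 3625) ≈ -121.08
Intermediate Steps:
Function('F')(r, l) = Add(-2, l)
Function('j')(P) = Add(1, Mul(2, P))
x = -29 (x = Mul(-1, Add(-2, 31)) = Mul(-1, 29) = -29)
Add(Mul(4651, Pow(x, -1)), Mul(4913, Pow(Mul(Function('X')(0, -2), Add(-32, Function('j')(3))), -1))) = Add(Mul(4651, Pow(-29, -1)), Mul(4913, Pow(Mul(-5, Add(-32, Add(1, Mul(2, 3)))), -1))) = Add(Mul(4651, Rational(-1, 29)), Mul(4913, Pow(Mul(-5, Add(-32, Add(1, 6))), -1))) = Add(Rational(-4651, 29), Mul(4913, Pow(Mul(-5, Add(-32, 7)), -1))) = Add(Rational(-4651, 29), Mul(4913, Pow(Mul(-5, -25), -1))) = Add(Rational(-4651, 29), Mul(4913, Pow(125, -1))) = Add(Rational(-4651, 29), Mul(4913, Rational(1, 125))) = Add(Rational(-4651, 29), Rational(4913, 125)) = Rational(-438898, 3625)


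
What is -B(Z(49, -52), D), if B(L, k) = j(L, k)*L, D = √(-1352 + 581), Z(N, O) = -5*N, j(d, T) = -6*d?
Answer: 360150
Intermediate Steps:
D = I*√771 (D = √(-771) = I*√771 ≈ 27.767*I)
B(L, k) = -6*L² (B(L, k) = (-6*L)*L = -6*L²)
-B(Z(49, -52), D) = -(-6)*(-5*49)² = -(-6)*(-245)² = -(-6)*60025 = -1*(-360150) = 360150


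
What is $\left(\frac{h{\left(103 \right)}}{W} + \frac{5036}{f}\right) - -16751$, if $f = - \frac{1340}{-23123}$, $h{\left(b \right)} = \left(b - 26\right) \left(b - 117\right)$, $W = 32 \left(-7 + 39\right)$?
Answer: $\frac{17778221739}{171520} \approx 1.0365 \cdot 10^{5}$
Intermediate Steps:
$W = 1024$ ($W = 32 \cdot 32 = 1024$)
$h{\left(b \right)} = \left(-117 + b\right) \left(-26 + b\right)$ ($h{\left(b \right)} = \left(-26 + b\right) \left(-117 + b\right) = \left(-117 + b\right) \left(-26 + b\right)$)
$f = \frac{1340}{23123}$ ($f = \left(-1340\right) \left(- \frac{1}{23123}\right) = \frac{1340}{23123} \approx 0.057951$)
$\left(\frac{h{\left(103 \right)}}{W} + \frac{5036}{f}\right) - -16751 = \left(\frac{3042 + 103^{2} - 14729}{1024} + \frac{5036}{\frac{1340}{23123}}\right) - -16751 = \left(\left(3042 + 10609 - 14729\right) \frac{1}{1024} + 5036 \cdot \frac{23123}{1340}\right) + 16751 = \left(\left(-1078\right) \frac{1}{1024} + \frac{29111857}{335}\right) + 16751 = \left(- \frac{539}{512} + \frac{29111857}{335}\right) + 16751 = \frac{14905090219}{171520} + 16751 = \frac{17778221739}{171520}$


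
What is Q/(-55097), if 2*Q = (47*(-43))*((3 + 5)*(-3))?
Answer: -24252/55097 ≈ -0.44017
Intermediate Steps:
Q = 24252 (Q = ((47*(-43))*((3 + 5)*(-3)))/2 = (-16168*(-3))/2 = (-2021*(-24))/2 = (1/2)*48504 = 24252)
Q/(-55097) = 24252/(-55097) = 24252*(-1/55097) = -24252/55097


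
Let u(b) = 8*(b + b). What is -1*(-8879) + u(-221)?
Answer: 5343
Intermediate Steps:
u(b) = 16*b (u(b) = 8*(2*b) = 16*b)
-1*(-8879) + u(-221) = -1*(-8879) + 16*(-221) = 8879 - 3536 = 5343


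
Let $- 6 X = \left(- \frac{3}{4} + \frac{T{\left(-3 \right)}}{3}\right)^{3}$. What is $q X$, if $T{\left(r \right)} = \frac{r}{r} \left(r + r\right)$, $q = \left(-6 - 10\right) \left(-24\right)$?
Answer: $1331$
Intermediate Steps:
$q = 384$ ($q = \left(-16\right) \left(-24\right) = 384$)
$T{\left(r \right)} = 2 r$ ($T{\left(r \right)} = 1 \cdot 2 r = 2 r$)
$X = \frac{1331}{384}$ ($X = - \frac{\left(- \frac{3}{4} + \frac{2 \left(-3\right)}{3}\right)^{3}}{6} = - \frac{\left(\left(-3\right) \frac{1}{4} - 2\right)^{3}}{6} = - \frac{\left(- \frac{3}{4} - 2\right)^{3}}{6} = - \frac{\left(- \frac{11}{4}\right)^{3}}{6} = \left(- \frac{1}{6}\right) \left(- \frac{1331}{64}\right) = \frac{1331}{384} \approx 3.4661$)
$q X = 384 \cdot \frac{1331}{384} = 1331$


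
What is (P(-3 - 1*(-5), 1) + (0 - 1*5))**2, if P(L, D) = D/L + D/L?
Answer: 16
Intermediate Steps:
P(L, D) = 2*D/L
(P(-3 - 1*(-5), 1) + (0 - 1*5))**2 = (2*1/(-3 - 1*(-5)) + (0 - 1*5))**2 = (2*1/(-3 + 5) + (0 - 5))**2 = (2*1/2 - 5)**2 = (2*1*(1/2) - 5)**2 = (1 - 5)**2 = (-4)**2 = 16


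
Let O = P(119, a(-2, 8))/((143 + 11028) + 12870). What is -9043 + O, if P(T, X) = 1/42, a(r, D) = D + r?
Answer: -9130916045/1009722 ≈ -9043.0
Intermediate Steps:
P(T, X) = 1/42
O = 1/1009722 (O = 1/(42*((143 + 11028) + 12870)) = 1/(42*(11171 + 12870)) = (1/42)/24041 = (1/42)*(1/24041) = 1/1009722 ≈ 9.9037e-7)
-9043 + O = -9043 + 1/1009722 = -9130916045/1009722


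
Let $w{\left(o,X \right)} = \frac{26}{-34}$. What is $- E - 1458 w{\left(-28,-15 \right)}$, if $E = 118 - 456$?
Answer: $\frac{24700}{17} \approx 1452.9$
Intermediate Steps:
$w{\left(o,X \right)} = - \frac{13}{17}$ ($w{\left(o,X \right)} = 26 \left(- \frac{1}{34}\right) = - \frac{13}{17}$)
$E = -338$
$- E - 1458 w{\left(-28,-15 \right)} = \left(-1\right) \left(-338\right) - - \frac{18954}{17} = 338 + \frac{18954}{17} = \frac{24700}{17}$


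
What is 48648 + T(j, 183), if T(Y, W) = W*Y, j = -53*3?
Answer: 19551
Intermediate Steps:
j = -159
48648 + T(j, 183) = 48648 + 183*(-159) = 48648 - 29097 = 19551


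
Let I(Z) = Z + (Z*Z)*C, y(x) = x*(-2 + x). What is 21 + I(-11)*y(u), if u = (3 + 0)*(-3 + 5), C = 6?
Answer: 17181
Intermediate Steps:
u = 6 (u = 3*2 = 6)
I(Z) = Z + 6*Z² (I(Z) = Z + (Z*Z)*6 = Z + Z²*6 = Z + 6*Z²)
21 + I(-11)*y(u) = 21 + (-11*(1 + 6*(-11)))*(6*(-2 + 6)) = 21 + (-11*(1 - 66))*(6*4) = 21 - 11*(-65)*24 = 21 + 715*24 = 21 + 17160 = 17181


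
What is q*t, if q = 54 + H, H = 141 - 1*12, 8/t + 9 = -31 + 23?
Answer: -1464/17 ≈ -86.118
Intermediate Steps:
t = -8/17 (t = 8/(-9 + (-31 + 23)) = 8/(-9 - 8) = 8/(-17) = 8*(-1/17) = -8/17 ≈ -0.47059)
H = 129 (H = 141 - 12 = 129)
q = 183 (q = 54 + 129 = 183)
q*t = 183*(-8/17) = -1464/17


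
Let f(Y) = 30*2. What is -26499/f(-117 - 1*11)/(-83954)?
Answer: 8833/1679080 ≈ 0.0052606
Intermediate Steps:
f(Y) = 60
-26499/f(-117 - 1*11)/(-83954) = -26499/60/(-83954) = -26499*1/60*(-1/83954) = -8833/20*(-1/83954) = 8833/1679080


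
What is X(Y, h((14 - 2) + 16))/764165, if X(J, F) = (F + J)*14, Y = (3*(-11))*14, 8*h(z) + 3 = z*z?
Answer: -4081/611332 ≈ -0.0066756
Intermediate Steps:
h(z) = -3/8 + z²/8 (h(z) = -3/8 + (z*z)/8 = -3/8 + z²/8)
Y = -462 (Y = -33*14 = -462)
X(J, F) = 14*F + 14*J
X(Y, h((14 - 2) + 16))/764165 = (14*(-3/8 + ((14 - 2) + 16)²/8) + 14*(-462))/764165 = (14*(-3/8 + (12 + 16)²/8) - 6468)*(1/764165) = (14*(-3/8 + (⅛)*28²) - 6468)*(1/764165) = (14*(-3/8 + (⅛)*784) - 6468)*(1/764165) = (14*(-3/8 + 98) - 6468)*(1/764165) = (14*(781/8) - 6468)*(1/764165) = (5467/4 - 6468)*(1/764165) = -20405/4*1/764165 = -4081/611332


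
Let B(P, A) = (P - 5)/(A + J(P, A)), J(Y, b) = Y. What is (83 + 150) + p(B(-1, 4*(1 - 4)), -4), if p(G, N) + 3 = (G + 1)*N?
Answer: 2914/13 ≈ 224.15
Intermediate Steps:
B(P, A) = (-5 + P)/(A + P) (B(P, A) = (P - 5)/(A + P) = (-5 + P)/(A + P))
p(G, N) = -3 + N*(1 + G) (p(G, N) = -3 + (G + 1)*N = -3 + (1 + G)*N = -3 + N*(1 + G))
(83 + 150) + p(B(-1, 4*(1 - 4)), -4) = (83 + 150) + (-3 - 4 + ((-5 - 1)/(4*(1 - 4) - 1))*(-4)) = 233 + (-3 - 4 + (-6/(4*(-3) - 1))*(-4)) = 233 + (-3 - 4 + (-6/(-12 - 1))*(-4)) = 233 + (-3 - 4 + (-6/(-13))*(-4)) = 233 + (-3 - 4 - 1/13*(-6)*(-4)) = 233 + (-3 - 4 + (6/13)*(-4)) = 233 + (-3 - 4 - 24/13) = 233 - 115/13 = 2914/13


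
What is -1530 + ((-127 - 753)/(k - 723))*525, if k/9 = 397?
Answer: -32150/19 ≈ -1692.1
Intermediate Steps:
k = 3573 (k = 9*397 = 3573)
-1530 + ((-127 - 753)/(k - 723))*525 = -1530 + ((-127 - 753)/(3573 - 723))*525 = -1530 - 880/2850*525 = -1530 - 880*1/2850*525 = -1530 - 88/285*525 = -1530 - 3080/19 = -32150/19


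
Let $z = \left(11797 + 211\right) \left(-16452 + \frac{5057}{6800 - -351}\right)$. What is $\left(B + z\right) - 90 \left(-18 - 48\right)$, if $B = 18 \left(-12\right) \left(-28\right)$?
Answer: $- \frac{1412573759372}{7151} \approx -1.9754 \cdot 10^{8}$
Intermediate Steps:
$z = - \frac{1412659485560}{7151}$ ($z = 12008 \left(-16452 + \frac{5057}{6800 + 351}\right) = 12008 \left(-16452 + \frac{5057}{7151}\right) = 12008 \left(- \frac{117643195}{7151}\right) = - \frac{1412659485560}{7151} \approx -1.9755 \cdot 10^{8}$)
$B = 6048$ ($B = \left(-216\right) \left(-28\right) = 6048$)
$\left(B + z\right) - 90 \left(-18 - 48\right) = \left(6048 - \frac{1412659485560}{7151}\right) - 90 \left(-18 - 48\right) = - \frac{1412616236312}{7151} - -5940 = - \frac{1412616236312}{7151} + 5940 = - \frac{1412573759372}{7151}$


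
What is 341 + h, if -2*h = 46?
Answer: 318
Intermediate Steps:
h = -23 (h = -½*46 = -23)
341 + h = 341 - 23 = 318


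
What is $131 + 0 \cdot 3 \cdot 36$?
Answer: $131$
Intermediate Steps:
$131 + 0 \cdot 3 \cdot 36 = 131 + 0 \cdot 36 = 131 + 0 = 131$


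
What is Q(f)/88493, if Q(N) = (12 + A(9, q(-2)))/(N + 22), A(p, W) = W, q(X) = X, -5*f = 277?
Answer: -50/14778331 ≈ -3.3833e-6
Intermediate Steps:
f = -277/5 (f = -1/5*277 = -277/5 ≈ -55.400)
Q(N) = 10/(22 + N) (Q(N) = (12 - 2)/(N + 22) = 10/(22 + N))
Q(f)/88493 = (10/(22 - 277/5))/88493 = (10/(-167/5))*(1/88493) = (10*(-5/167))*(1/88493) = -50/167*1/88493 = -50/14778331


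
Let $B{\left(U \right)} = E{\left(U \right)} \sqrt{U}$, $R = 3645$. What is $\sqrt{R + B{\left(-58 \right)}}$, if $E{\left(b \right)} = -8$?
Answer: $\sqrt{3645 - 8 i \sqrt{58}} \approx 60.376 - 0.5046 i$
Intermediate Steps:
$B{\left(U \right)} = - 8 \sqrt{U}$
$\sqrt{R + B{\left(-58 \right)}} = \sqrt{3645 - 8 \sqrt{-58}} = \sqrt{3645 - 8 i \sqrt{58}}$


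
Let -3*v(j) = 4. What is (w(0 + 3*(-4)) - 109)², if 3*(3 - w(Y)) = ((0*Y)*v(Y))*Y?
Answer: 11236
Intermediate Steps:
v(j) = -4/3 (v(j) = -⅓*4 = -4/3)
w(Y) = 3 (w(Y) = 3 - (0*Y)*(-4/3)*Y/3 = 3 - 0*(-4/3)*Y/3 = 3 - 0*Y = 3 - ⅓*0 = 3 + 0 = 3)
(w(0 + 3*(-4)) - 109)² = (3 - 109)² = (-106)² = 11236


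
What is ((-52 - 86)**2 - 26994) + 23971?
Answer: 16021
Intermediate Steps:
((-52 - 86)**2 - 26994) + 23971 = ((-138)**2 - 26994) + 23971 = (19044 - 26994) + 23971 = -7950 + 23971 = 16021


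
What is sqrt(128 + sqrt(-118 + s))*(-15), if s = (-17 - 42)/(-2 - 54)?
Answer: -15*sqrt(25088 + 7*I*sqrt(91686))/14 ≈ -169.86 - 7.1625*I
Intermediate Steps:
s = 59/56 (s = -59/(-56) = -59*(-1/56) = 59/56 ≈ 1.0536)
sqrt(128 + sqrt(-118 + s))*(-15) = sqrt(128 + sqrt(-118 + 59/56))*(-15) = sqrt(128 + sqrt(-6549/56))*(-15) = sqrt(128 + I*sqrt(91686)/28)*(-15) = -15*sqrt(128 + I*sqrt(91686)/28)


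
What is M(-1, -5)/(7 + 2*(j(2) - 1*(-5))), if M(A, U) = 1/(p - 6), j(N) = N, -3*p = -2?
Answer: -1/112 ≈ -0.0089286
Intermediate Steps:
p = ⅔ (p = -⅓*(-2) = ⅔ ≈ 0.66667)
M(A, U) = -3/16 (M(A, U) = 1/(⅔ - 6) = 1/(-16/3) = -3/16)
M(-1, -5)/(7 + 2*(j(2) - 1*(-5))) = -3/(16*(7 + 2*(2 - 1*(-5)))) = -3/(16*(7 + 2*(2 + 5))) = -3/(16*(7 + 2*7)) = -3/(16*(7 + 14)) = -3/16/21 = -3/16*1/21 = -1/112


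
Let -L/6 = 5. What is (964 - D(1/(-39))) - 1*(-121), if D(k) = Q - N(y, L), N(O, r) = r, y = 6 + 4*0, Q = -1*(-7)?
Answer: 1048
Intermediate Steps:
Q = 7
L = -30 (L = -6*5 = -30)
y = 6 (y = 6 + 0 = 6)
D(k) = 37 (D(k) = 7 - 1*(-30) = 7 + 30 = 37)
(964 - D(1/(-39))) - 1*(-121) = (964 - 1*37) - 1*(-121) = (964 - 37) + 121 = 927 + 121 = 1048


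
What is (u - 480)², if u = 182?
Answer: 88804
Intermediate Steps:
(u - 480)² = (182 - 480)² = (-298)² = 88804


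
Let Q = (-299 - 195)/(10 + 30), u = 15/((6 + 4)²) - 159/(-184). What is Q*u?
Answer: -230451/18400 ≈ -12.525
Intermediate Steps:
u = 933/920 (u = 15/(10²) - 159*(-1/184) = 15/100 + 159/184 = 15*(1/100) + 159/184 = 3/20 + 159/184 = 933/920 ≈ 1.0141)
Q = -247/20 (Q = -494/40 = -494*1/40 = -247/20 ≈ -12.350)
Q*u = -247/20*933/920 = -230451/18400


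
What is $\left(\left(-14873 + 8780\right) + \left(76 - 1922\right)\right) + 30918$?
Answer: $22979$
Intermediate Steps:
$\left(\left(-14873 + 8780\right) + \left(76 - 1922\right)\right) + 30918 = \left(-6093 + \left(76 - 1922\right)\right) + 30918 = \left(-6093 - 1846\right) + 30918 = -7939 + 30918 = 22979$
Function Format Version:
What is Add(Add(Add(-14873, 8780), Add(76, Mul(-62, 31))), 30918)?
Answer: 22979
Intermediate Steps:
Add(Add(Add(-14873, 8780), Add(76, Mul(-62, 31))), 30918) = Add(Add(-6093, Add(76, -1922)), 30918) = Add(Add(-6093, -1846), 30918) = Add(-7939, 30918) = 22979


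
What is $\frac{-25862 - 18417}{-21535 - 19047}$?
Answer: $\frac{44279}{40582} \approx 1.0911$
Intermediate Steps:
$\frac{-25862 - 18417}{-21535 - 19047} = - \frac{44279}{-40582} = \left(-44279\right) \left(- \frac{1}{40582}\right) = \frac{44279}{40582}$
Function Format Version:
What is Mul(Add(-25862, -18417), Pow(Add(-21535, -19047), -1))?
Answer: Rational(44279, 40582) ≈ 1.0911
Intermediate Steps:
Mul(Add(-25862, -18417), Pow(Add(-21535, -19047), -1)) = Mul(-44279, Pow(-40582, -1)) = Mul(-44279, Rational(-1, 40582)) = Rational(44279, 40582)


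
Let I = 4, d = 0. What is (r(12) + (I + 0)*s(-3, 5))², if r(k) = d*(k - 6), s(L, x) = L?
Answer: 144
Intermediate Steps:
r(k) = 0 (r(k) = 0*(k - 6) = 0*(-6 + k) = 0)
(r(12) + (I + 0)*s(-3, 5))² = (0 + (4 + 0)*(-3))² = (0 + 4*(-3))² = (0 - 12)² = (-12)² = 144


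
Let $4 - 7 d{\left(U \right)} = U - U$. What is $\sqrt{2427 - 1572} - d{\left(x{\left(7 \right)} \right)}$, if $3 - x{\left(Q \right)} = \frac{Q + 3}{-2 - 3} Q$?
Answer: $- \frac{4}{7} + 3 \sqrt{95} \approx 28.669$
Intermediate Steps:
$x{\left(Q \right)} = 3 - Q \left(- \frac{3}{5} - \frac{Q}{5}\right)$ ($x{\left(Q \right)} = 3 - \frac{Q + 3}{-2 - 3} Q = 3 - \frac{3 + Q}{-5} Q = 3 - \left(3 + Q\right) \left(- \frac{1}{5}\right) Q = 3 - \left(- \frac{3}{5} - \frac{Q}{5}\right) Q = 3 - Q \left(- \frac{3}{5} - \frac{Q}{5}\right)$)
$d{\left(U \right)} = \frac{4}{7}$ ($d{\left(U \right)} = \frac{4}{7} - \frac{U - U}{7} = \frac{4}{7} - 0 = \frac{4}{7} + 0 = \frac{4}{7}$)
$\sqrt{2427 - 1572} - d{\left(x{\left(7 \right)} \right)} = \sqrt{2427 - 1572} - \frac{4}{7} = \sqrt{855} - \frac{4}{7} = 3 \sqrt{95} - \frac{4}{7} = - \frac{4}{7} + 3 \sqrt{95}$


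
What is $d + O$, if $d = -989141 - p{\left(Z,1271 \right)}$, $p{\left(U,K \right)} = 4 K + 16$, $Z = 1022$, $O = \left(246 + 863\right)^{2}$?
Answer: $235640$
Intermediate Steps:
$O = 1229881$ ($O = 1109^{2} = 1229881$)
$p{\left(U,K \right)} = 16 + 4 K$
$d = -994241$ ($d = -989141 - \left(16 + 4 \cdot 1271\right) = -989141 - \left(16 + 5084\right) = -989141 - 5100 = -994241$)
$d + O = -994241 + 1229881 = 235640$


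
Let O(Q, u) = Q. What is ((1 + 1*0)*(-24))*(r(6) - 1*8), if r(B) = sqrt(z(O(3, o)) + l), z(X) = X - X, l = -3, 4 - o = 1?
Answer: 192 - 24*I*sqrt(3) ≈ 192.0 - 41.569*I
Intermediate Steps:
o = 3 (o = 4 - 1*1 = 4 - 1 = 3)
z(X) = 0
r(B) = I*sqrt(3) (r(B) = sqrt(0 - 3) = sqrt(-3) = I*sqrt(3))
((1 + 1*0)*(-24))*(r(6) - 1*8) = ((1 + 1*0)*(-24))*(I*sqrt(3) - 1*8) = ((1 + 0)*(-24))*(I*sqrt(3) - 8) = (1*(-24))*(-8 + I*sqrt(3)) = -24*(-8 + I*sqrt(3)) = 192 - 24*I*sqrt(3)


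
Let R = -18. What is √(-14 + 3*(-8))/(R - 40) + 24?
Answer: 24 - I*√38/58 ≈ 24.0 - 0.10628*I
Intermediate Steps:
√(-14 + 3*(-8))/(R - 40) + 24 = √(-14 + 3*(-8))/(-18 - 40) + 24 = √(-14 - 24)/(-58) + 24 = -I*√38/58 + 24 = 24 - I*√38/58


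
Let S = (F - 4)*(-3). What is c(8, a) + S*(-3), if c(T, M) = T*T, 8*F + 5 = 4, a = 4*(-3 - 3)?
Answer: 215/8 ≈ 26.875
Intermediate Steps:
a = -24 (a = 4*(-6) = -24)
F = -⅛ (F = -5/8 + (⅛)*4 = -5/8 + ½ = -⅛ ≈ -0.12500)
c(T, M) = T²
S = 99/8 (S = (-⅛ - 4)*(-3) = -33/8*(-3) = 99/8 ≈ 12.375)
c(8, a) + S*(-3) = 8² + (99/8)*(-3) = 64 - 297/8 = 215/8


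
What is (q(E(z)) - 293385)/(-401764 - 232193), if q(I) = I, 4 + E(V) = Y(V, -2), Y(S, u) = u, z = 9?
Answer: 97797/211319 ≈ 0.46279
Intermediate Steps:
E(V) = -6 (E(V) = -4 - 2 = -6)
(q(E(z)) - 293385)/(-401764 - 232193) = (-6 - 293385)/(-401764 - 232193) = -293391/(-633957) = -293391*(-1/633957) = 97797/211319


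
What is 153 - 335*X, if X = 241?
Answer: -80582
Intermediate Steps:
153 - 335*X = 153 - 335*241 = 153 - 80735 = -80582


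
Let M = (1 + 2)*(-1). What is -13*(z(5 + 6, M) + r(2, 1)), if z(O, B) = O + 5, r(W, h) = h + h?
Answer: -234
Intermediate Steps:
r(W, h) = 2*h
M = -3 (M = 3*(-1) = -3)
z(O, B) = 5 + O
-13*(z(5 + 6, M) + r(2, 1)) = -13*((5 + (5 + 6)) + 2*1) = -13*((5 + 11) + 2) = -13*(16 + 2) = -13*18 = -234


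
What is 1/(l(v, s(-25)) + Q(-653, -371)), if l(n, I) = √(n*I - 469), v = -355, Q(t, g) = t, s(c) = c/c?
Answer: -653/427233 - 2*I*√206/427233 ≈ -0.0015284 - 6.7189e-5*I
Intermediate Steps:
s(c) = 1
l(n, I) = √(-469 + I*n) (l(n, I) = √(I*n - 469) = √(-469 + I*n))
1/(l(v, s(-25)) + Q(-653, -371)) = 1/(√(-469 + 1*(-355)) - 653) = 1/(√(-469 - 355) - 653) = 1/(√(-824) - 653) = 1/(2*I*√206 - 653) = 1/(-653 + 2*I*√206)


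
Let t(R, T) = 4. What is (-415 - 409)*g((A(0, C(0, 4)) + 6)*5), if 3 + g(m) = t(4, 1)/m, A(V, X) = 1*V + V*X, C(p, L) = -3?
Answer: 35432/15 ≈ 2362.1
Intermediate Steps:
A(V, X) = V + V*X
g(m) = -3 + 4/m
(-415 - 409)*g((A(0, C(0, 4)) + 6)*5) = (-415 - 409)*(-3 + 4/(((0*(1 - 3) + 6)*5))) = -824*(-3 + 4/(((0*(-2) + 6)*5))) = -824*(-3 + 4/(((0 + 6)*5))) = -824*(-3 + 4/((6*5))) = -824*(-3 + 4/30) = -824*(-3 + 4*(1/30)) = -824*(-3 + 2/15) = -824*(-43/15) = 35432/15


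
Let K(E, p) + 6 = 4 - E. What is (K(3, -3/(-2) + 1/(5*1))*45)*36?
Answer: -8100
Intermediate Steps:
K(E, p) = -2 - E (K(E, p) = -6 + (4 - E) = -2 - E)
(K(3, -3/(-2) + 1/(5*1))*45)*36 = ((-2 - 1*3)*45)*36 = ((-2 - 3)*45)*36 = -5*45*36 = -225*36 = -8100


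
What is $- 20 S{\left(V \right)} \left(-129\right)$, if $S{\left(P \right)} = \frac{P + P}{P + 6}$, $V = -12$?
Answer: $10320$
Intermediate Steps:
$S{\left(P \right)} = \frac{2 P}{6 + P}$
$- 20 S{\left(V \right)} \left(-129\right) = - 20 \cdot 2 \left(-12\right) \frac{1}{6 - 12} \left(-129\right) = - 20 \cdot 2 \left(-12\right) \frac{1}{-6} \left(-129\right) = - 20 \cdot 2 \left(-12\right) \left(- \frac{1}{6}\right) \left(-129\right) = \left(-20\right) 4 \left(-129\right) = \left(-80\right) \left(-129\right) = 10320$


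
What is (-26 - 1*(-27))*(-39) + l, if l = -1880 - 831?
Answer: -2750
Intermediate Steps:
l = -2711
(-26 - 1*(-27))*(-39) + l = (-26 - 1*(-27))*(-39) - 2711 = (-26 + 27)*(-39) - 2711 = 1*(-39) - 2711 = -39 - 2711 = -2750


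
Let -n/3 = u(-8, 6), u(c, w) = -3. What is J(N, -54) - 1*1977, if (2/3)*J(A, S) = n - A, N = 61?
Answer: -2055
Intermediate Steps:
n = 9 (n = -3*(-3) = 9)
J(A, S) = 27/2 - 3*A/2 (J(A, S) = 3*(9 - A)/2 = 27/2 - 3*A/2)
J(N, -54) - 1*1977 = (27/2 - 3/2*61) - 1*1977 = (27/2 - 183/2) - 1977 = -78 - 1977 = -2055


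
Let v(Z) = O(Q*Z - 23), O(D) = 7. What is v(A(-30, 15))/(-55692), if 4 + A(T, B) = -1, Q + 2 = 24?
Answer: -1/7956 ≈ -0.00012569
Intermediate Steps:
Q = 22 (Q = -2 + 24 = 22)
A(T, B) = -5 (A(T, B) = -4 - 1 = -5)
v(Z) = 7
v(A(-30, 15))/(-55692) = 7/(-55692) = 7*(-1/55692) = -1/7956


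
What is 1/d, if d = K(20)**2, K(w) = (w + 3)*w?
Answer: 1/211600 ≈ 4.7259e-6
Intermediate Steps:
K(w) = w*(3 + w) (K(w) = (3 + w)*w = w*(3 + w))
d = 211600 (d = (20*(3 + 20))**2 = (20*23)**2 = 460**2 = 211600)
1/d = 1/211600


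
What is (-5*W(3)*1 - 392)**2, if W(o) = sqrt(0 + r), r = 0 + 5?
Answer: 153789 + 3920*sqrt(5) ≈ 1.6255e+5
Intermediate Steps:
r = 5
W(o) = sqrt(5) (W(o) = sqrt(0 + 5) = sqrt(5))
(-5*W(3)*1 - 392)**2 = (-5*sqrt(5)*1 - 392)**2 = (-5*sqrt(5) - 392)**2 = (-392 - 5*sqrt(5))**2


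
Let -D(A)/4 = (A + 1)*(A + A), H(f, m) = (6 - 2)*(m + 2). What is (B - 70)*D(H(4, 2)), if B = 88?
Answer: -39168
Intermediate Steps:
H(f, m) = 8 + 4*m (H(f, m) = 4*(2 + m) = 8 + 4*m)
D(A) = -8*A*(1 + A) (D(A) = -4*(A + 1)*(A + A) = -4*(1 + A)*2*A = -8*A*(1 + A))
(B - 70)*D(H(4, 2)) = (88 - 70)*(-8*(8 + 4*2)*(1 + (8 + 4*2))) = 18*(-8*(8 + 8)*(1 + (8 + 8))) = 18*(-8*16*(1 + 16)) = 18*(-8*16*17) = 18*(-2176) = -39168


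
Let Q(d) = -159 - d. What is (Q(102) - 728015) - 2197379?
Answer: -2925655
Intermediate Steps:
(Q(102) - 728015) - 2197379 = ((-159 - 1*102) - 728015) - 2197379 = ((-159 - 102) - 728015) - 2197379 = (-261 - 728015) - 2197379 = -728276 - 2197379 = -2925655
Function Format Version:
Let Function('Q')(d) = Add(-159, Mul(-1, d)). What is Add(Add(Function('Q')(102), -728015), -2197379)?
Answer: -2925655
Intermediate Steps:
Add(Add(Function('Q')(102), -728015), -2197379) = Add(Add(Add(-159, Mul(-1, 102)), -728015), -2197379) = Add(Add(Add(-159, -102), -728015), -2197379) = Add(Add(-261, -728015), -2197379) = Add(-728276, -2197379) = -2925655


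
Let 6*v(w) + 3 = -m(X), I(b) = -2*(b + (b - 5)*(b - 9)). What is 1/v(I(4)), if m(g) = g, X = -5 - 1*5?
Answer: 6/7 ≈ 0.85714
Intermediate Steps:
X = -10 (X = -5 - 5 = -10)
I(b) = -2*b - 2*(-9 + b)*(-5 + b) (I(b) = -2*(b + (-5 + b)*(-9 + b)) = -2*(b + (-9 + b)*(-5 + b)) = -2*b - 2*(-9 + b)*(-5 + b))
v(w) = 7/6 (v(w) = -½ + (-1*(-10))/6 = -½ + (⅙)*10 = -½ + 5/3 = 7/6)
1/v(I(4)) = 1/(7/6) = 6/7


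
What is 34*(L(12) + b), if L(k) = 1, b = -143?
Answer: -4828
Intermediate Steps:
34*(L(12) + b) = 34*(1 - 143) = 34*(-142) = -4828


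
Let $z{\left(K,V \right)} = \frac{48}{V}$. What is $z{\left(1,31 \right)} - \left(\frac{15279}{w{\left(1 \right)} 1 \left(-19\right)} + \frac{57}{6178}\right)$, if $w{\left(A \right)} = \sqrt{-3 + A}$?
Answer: $\frac{294777}{191518} - \frac{15279 i \sqrt{2}}{38} \approx 1.5392 - 568.63 i$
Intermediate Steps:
$z{\left(1,31 \right)} - \left(\frac{15279}{w{\left(1 \right)} 1 \left(-19\right)} + \frac{57}{6178}\right) = \frac{48}{31} - \left(\frac{15279}{\sqrt{-3 + 1} \cdot 1 \left(-19\right)} + \frac{57}{6178}\right) = 48 \cdot \frac{1}{31} - \left(\frac{15279}{\sqrt{-2} \cdot 1 \left(-19\right)} + 57 \cdot \frac{1}{6178}\right) = \frac{48}{31} - \left(\frac{15279}{i \sqrt{2} \cdot 1 \left(-19\right)} + \frac{57}{6178}\right) = \frac{48}{31} - \left(\frac{15279}{i \sqrt{2} \left(-19\right)} + \frac{57}{6178}\right) = \frac{48}{31} - \left(\frac{15279}{\left(-19\right) i \sqrt{2}} + \frac{57}{6178}\right) = \frac{48}{31} - \left(15279 \frac{i \sqrt{2}}{38} + \frac{57}{6178}\right) = \frac{48}{31} - \left(\frac{15279 i \sqrt{2}}{38} + \frac{57}{6178}\right) = \frac{48}{31} - \left(\frac{57}{6178} + \frac{15279 i \sqrt{2}}{38}\right) = \frac{294777}{191518} - \frac{15279 i \sqrt{2}}{38}$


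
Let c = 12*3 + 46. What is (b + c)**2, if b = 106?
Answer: 35344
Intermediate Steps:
c = 82 (c = 36 + 46 = 82)
(b + c)**2 = (106 + 82)**2 = 188**2 = 35344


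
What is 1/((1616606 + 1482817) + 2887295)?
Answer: 1/5986718 ≈ 1.6704e-7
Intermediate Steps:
1/((1616606 + 1482817) + 2887295) = 1/(3099423 + 2887295) = 1/5986718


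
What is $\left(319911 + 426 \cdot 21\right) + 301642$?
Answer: $630499$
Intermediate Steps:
$\left(319911 + 426 \cdot 21\right) + 301642 = \left(319911 + 8946\right) + 301642 = 328857 + 301642 = 630499$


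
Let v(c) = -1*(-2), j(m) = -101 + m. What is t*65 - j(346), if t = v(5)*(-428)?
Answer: -55885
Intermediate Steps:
v(c) = 2
t = -856 (t = 2*(-428) = -856)
t*65 - j(346) = -856*65 - (-101 + 346) = -55640 - 1*245 = -55640 - 245 = -55885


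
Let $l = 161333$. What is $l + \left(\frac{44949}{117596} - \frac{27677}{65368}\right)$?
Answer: $\frac{310042231858491}{1921753832} \approx 1.6133 \cdot 10^{5}$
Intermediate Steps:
$l + \left(\frac{44949}{117596} - \frac{27677}{65368}\right) = 161333 + \left(\frac{44949}{117596} - \frac{27677}{65368}\right) = 161333 - \frac{79119565}{1921753832} = \frac{310042231858491}{1921753832}$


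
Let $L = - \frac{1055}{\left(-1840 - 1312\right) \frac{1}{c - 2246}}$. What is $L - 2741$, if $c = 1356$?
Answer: $- \frac{4789291}{1576} \approx -3038.9$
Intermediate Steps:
$L = - \frac{469475}{1576}$ ($L = - \frac{1055}{\left(-1840 - 1312\right) \frac{1}{1356 - 2246}} = - \frac{1055}{\left(-3152\right) \frac{1}{-890}} = - \frac{1055}{\left(-3152\right) \left(- \frac{1}{890}\right)} = - \frac{1055}{\frac{1576}{445}} = \left(-1055\right) \frac{445}{1576} = - \frac{469475}{1576} \approx -297.89$)
$L - 2741 = - \frac{469475}{1576} - 2741 = - \frac{4789291}{1576}$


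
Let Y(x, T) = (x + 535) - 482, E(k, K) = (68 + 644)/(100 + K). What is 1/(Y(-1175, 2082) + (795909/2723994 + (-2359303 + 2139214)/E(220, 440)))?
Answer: -40405911/6789936175151 ≈ -5.9509e-6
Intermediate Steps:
E(k, K) = 712/(100 + K)
Y(x, T) = 53 + x (Y(x, T) = (535 + x) - 482 = 53 + x)
1/(Y(-1175, 2082) + (795909/2723994 + (-2359303 + 2139214)/E(220, 440))) = 1/((53 - 1175) + (795909/2723994 + (-2359303 + 2139214)/((712/(100 + 440))))) = 1/(-1122 + (795909*(1/2723994) - 220089/(712/540))) = 1/(-1122 + (265303/907998 - 220089/(712*(1/540)))) = 1/(-1122 + (265303/907998 - 220089/178/135)) = 1/(-1122 + (265303/907998 - 220089*135/178)) = 1/(-1122 + (265303/907998 - 29712015/178)) = 1/(-1122 - 6744600743009/40405911) = 1/(-6789936175151/40405911) = -40405911/6789936175151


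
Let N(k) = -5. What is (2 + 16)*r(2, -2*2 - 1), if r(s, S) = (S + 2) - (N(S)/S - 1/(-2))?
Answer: -81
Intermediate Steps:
r(s, S) = 3/2 + S + 5/S (r(s, S) = (S + 2) - (-5/S - 1/(-2)) = (2 + S) - (-5/S - 1*(-½)) = (2 + S) - (-5/S + ½) = (2 + S) - (½ - 5/S) = (2 + S) + (-½ + 5/S) = 3/2 + S + 5/S)
(2 + 16)*r(2, -2*2 - 1) = (2 + 16)*(3/2 + (-2*2 - 1) + 5/(-2*2 - 1)) = 18*(3/2 + (-4 - 1) + 5/(-4 - 1)) = 18*(3/2 - 5 + 5/(-5)) = 18*(3/2 - 5 + 5*(-⅕)) = 18*(3/2 - 5 - 1) = 18*(-9/2) = -81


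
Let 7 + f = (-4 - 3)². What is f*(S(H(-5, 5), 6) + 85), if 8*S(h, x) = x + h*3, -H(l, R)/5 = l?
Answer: 15981/4 ≈ 3995.3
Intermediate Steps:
H(l, R) = -5*l
f = 42 (f = -7 + (-4 - 3)² = -7 + (-7)² = -7 + 49 = 42)
S(h, x) = x/8 + 3*h/8 (S(h, x) = (x + h*3)/8 = (x + 3*h)/8 = x/8 + 3*h/8)
f*(S(H(-5, 5), 6) + 85) = 42*(((⅛)*6 + 3*(-5*(-5))/8) + 85) = 42*((¾ + (3/8)*25) + 85) = 42*((¾ + 75/8) + 85) = 42*(81/8 + 85) = 42*(761/8) = 15981/4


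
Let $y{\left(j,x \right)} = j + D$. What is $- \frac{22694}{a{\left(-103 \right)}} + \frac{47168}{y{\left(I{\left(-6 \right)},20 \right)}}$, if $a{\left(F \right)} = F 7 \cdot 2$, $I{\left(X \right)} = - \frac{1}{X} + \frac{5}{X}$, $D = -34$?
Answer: $- \frac{1800791}{1339} \approx -1344.9$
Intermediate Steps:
$I{\left(X \right)} = \frac{4}{X}$
$y{\left(j,x \right)} = -34 + j$ ($y{\left(j,x \right)} = j - 34 = -34 + j$)
$a{\left(F \right)} = 14 F$ ($a{\left(F \right)} = 7 F 2 = 14 F$)
$- \frac{22694}{a{\left(-103 \right)}} + \frac{47168}{y{\left(I{\left(-6 \right)},20 \right)}} = - \frac{22694}{14 \left(-103\right)} + \frac{47168}{-34 + \frac{4}{-6}} = - \frac{22694}{-1442} + \frac{47168}{-34 + 4 \left(- \frac{1}{6}\right)} = \left(-22694\right) \left(- \frac{1}{1442}\right) + \frac{47168}{-34 - \frac{2}{3}} = \frac{1621}{103} + \frac{47168}{- \frac{104}{3}} = \frac{1621}{103} + 47168 \left(- \frac{3}{104}\right) = \frac{1621}{103} - \frac{17688}{13} = - \frac{1800791}{1339}$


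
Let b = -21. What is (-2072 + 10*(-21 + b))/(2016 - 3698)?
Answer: 1246/841 ≈ 1.4816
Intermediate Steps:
(-2072 + 10*(-21 + b))/(2016 - 3698) = (-2072 + 10*(-21 - 21))/(2016 - 3698) = (-2072 + 10*(-42))/(-1682) = (-2072 - 420)*(-1/1682) = -2492*(-1/1682) = 1246/841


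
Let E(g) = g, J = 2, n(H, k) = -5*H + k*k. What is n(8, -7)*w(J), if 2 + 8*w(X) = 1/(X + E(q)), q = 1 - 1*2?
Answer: -9/8 ≈ -1.1250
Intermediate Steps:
n(H, k) = k**2 - 5*H (n(H, k) = -5*H + k**2 = k**2 - 5*H)
q = -1 (q = 1 - 2 = -1)
w(X) = -1/4 + 1/(8*(-1 + X)) (w(X) = -1/4 + 1/(8*(X - 1)) = -1/4 + 1/(8*(-1 + X)))
n(8, -7)*w(J) = ((-7)**2 - 5*8)*((3 - 2*2)/(8*(-1 + 2))) = (49 - 40)*((1/8)*(3 - 4)/1) = 9*((1/8)*1*(-1)) = 9*(-1/8) = -9/8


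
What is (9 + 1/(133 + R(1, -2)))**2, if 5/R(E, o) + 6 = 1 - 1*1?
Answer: 51022449/628849 ≈ 81.136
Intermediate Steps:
R(E, o) = -5/6 (R(E, o) = 5/(-6 + (1 - 1*1)) = 5/(-6 + (1 - 1)) = 5/(-6 + 0) = 5/(-6) = 5*(-1/6) = -5/6)
(9 + 1/(133 + R(1, -2)))**2 = (9 + 1/(133 - 5/6))**2 = (9 + 1/(793/6))**2 = (9 + 6/793)**2 = (7143/793)**2 = 51022449/628849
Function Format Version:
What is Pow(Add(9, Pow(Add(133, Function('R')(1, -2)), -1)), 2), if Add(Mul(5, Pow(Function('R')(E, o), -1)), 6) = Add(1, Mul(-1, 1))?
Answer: Rational(51022449, 628849) ≈ 81.136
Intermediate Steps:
Function('R')(E, o) = Rational(-5, 6) (Function('R')(E, o) = Mul(5, Pow(Add(-6, Add(1, Mul(-1, 1))), -1)) = Mul(5, Pow(Add(-6, Add(1, -1)), -1)) = Mul(5, Pow(Add(-6, 0), -1)) = Mul(5, Pow(-6, -1)) = Mul(5, Rational(-1, 6)) = Rational(-5, 6))
Pow(Add(9, Pow(Add(133, Function('R')(1, -2)), -1)), 2) = Pow(Add(9, Pow(Add(133, Rational(-5, 6)), -1)), 2) = Pow(Add(9, Pow(Rational(793, 6), -1)), 2) = Pow(Add(9, Rational(6, 793)), 2) = Pow(Rational(7143, 793), 2) = Rational(51022449, 628849)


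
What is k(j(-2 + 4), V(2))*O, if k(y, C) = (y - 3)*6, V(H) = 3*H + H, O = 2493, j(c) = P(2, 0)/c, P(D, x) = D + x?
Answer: -29916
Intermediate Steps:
j(c) = 2/c (j(c) = (2 + 0)/c = 2/c)
V(H) = 4*H
k(y, C) = -18 + 6*y (k(y, C) = (-3 + y)*6 = -18 + 6*y)
k(j(-2 + 4), V(2))*O = (-18 + 6*(2/(-2 + 4)))*2493 = (-18 + 6*(2/2))*2493 = (-18 + 6*(2*(½)))*2493 = (-18 + 6*1)*2493 = (-18 + 6)*2493 = -12*2493 = -29916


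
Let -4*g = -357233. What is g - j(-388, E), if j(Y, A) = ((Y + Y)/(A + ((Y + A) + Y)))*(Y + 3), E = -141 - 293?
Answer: 147121523/1644 ≈ 89490.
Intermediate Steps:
E = -434
j(Y, A) = 2*Y*(3 + Y)/(2*A + 2*Y) (j(Y, A) = ((2*Y)/(A + ((A + Y) + Y)))*(3 + Y) = ((2*Y)/(A + (A + 2*Y)))*(3 + Y) = ((2*Y)/(2*A + 2*Y))*(3 + Y) = (2*Y/(2*A + 2*Y))*(3 + Y) = 2*Y*(3 + Y)/(2*A + 2*Y))
g = 357233/4 (g = -¼*(-357233) = 357233/4 ≈ 89308.)
g - j(-388, E) = 357233/4 - (-388)*(3 - 388)/(-434 - 388) = 357233/4 - (-388)*(-385)/(-822) = 357233/4 - (-388)*(-1)*(-385)/822 = 357233/4 - 1*(-74690/411) = 357233/4 + 74690/411 = 147121523/1644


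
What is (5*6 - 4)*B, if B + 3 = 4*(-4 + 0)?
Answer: -494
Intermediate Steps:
B = -19 (B = -3 + 4*(-4 + 0) = -3 + 4*(-4) = -3 - 16 = -19)
(5*6 - 4)*B = (5*6 - 4)*(-19) = (30 - 4)*(-19) = 26*(-19) = -494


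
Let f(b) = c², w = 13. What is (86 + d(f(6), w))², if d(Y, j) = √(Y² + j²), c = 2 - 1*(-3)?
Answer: (86 + √794)² ≈ 13037.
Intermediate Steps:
c = 5 (c = 2 + 3 = 5)
f(b) = 25 (f(b) = 5² = 25)
(86 + d(f(6), w))² = (86 + √(25² + 13²))² = (86 + √(625 + 169))² = (86 + √794)²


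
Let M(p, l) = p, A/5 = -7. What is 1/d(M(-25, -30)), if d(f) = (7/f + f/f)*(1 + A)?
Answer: -25/612 ≈ -0.040850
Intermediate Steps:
A = -35 (A = 5*(-7) = -35)
d(f) = -34 - 238/f (d(f) = (7/f + f/f)*(1 - 35) = (7/f + 1)*(-34) = (1 + 7/f)*(-34) = -34 - 238/f)
1/d(M(-25, -30)) = 1/(-34 - 238/(-25)) = 1/(-34 - 238*(-1/25)) = 1/(-34 + 238/25) = 1/(-612/25) = -25/612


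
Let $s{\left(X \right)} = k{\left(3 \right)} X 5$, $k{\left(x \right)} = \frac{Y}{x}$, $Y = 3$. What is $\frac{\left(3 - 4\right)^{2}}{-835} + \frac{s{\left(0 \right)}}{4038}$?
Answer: $- \frac{1}{835} \approx -0.0011976$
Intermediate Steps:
$k{\left(x \right)} = \frac{3}{x}$
$s{\left(X \right)} = 5 X$ ($s{\left(X \right)} = \frac{3}{3} X 5 = 3 \cdot \frac{1}{3} X 5 = 1 X 5 = X 5 = 5 X$)
$\frac{\left(3 - 4\right)^{2}}{-835} + \frac{s{\left(0 \right)}}{4038} = \frac{\left(3 - 4\right)^{2}}{-835} + \frac{5 \cdot 0}{4038} = \left(-1\right)^{2} \left(- \frac{1}{835}\right) + 0 \cdot \frac{1}{4038} = 1 \left(- \frac{1}{835}\right) + 0 = - \frac{1}{835} + 0 = - \frac{1}{835}$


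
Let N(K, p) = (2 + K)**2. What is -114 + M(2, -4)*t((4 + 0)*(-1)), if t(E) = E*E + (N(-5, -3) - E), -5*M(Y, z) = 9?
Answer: -831/5 ≈ -166.20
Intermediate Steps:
M(Y, z) = -9/5 (M(Y, z) = -1/5*9 = -9/5)
t(E) = 9 + E**2 - E (t(E) = E*E + ((2 - 5)**2 - E) = E**2 + ((-3)**2 - E) = E**2 + (9 - E) = 9 + E**2 - E)
-114 + M(2, -4)*t((4 + 0)*(-1)) = -114 - 9*(9 + ((4 + 0)*(-1))**2 - (4 + 0)*(-1))/5 = -114 - 9*(9 + (4*(-1))**2 - 4*(-1))/5 = -114 - 9*(9 + (-4)**2 - 1*(-4))/5 = -114 - 9*(9 + 16 + 4)/5 = -114 - 9/5*29 = -114 - 261/5 = -831/5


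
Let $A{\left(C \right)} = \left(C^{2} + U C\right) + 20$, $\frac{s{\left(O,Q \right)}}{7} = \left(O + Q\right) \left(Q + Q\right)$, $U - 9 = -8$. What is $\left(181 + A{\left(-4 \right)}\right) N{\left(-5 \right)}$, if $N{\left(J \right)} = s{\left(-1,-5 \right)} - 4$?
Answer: $88608$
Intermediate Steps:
$U = 1$ ($U = 9 - 8 = 1$)
$s{\left(O,Q \right)} = 14 Q \left(O + Q\right)$ ($s{\left(O,Q \right)} = 7 \left(O + Q\right) \left(Q + Q\right) = 7 \left(O + Q\right) 2 Q = 7 \cdot 2 Q \left(O + Q\right) = 14 Q \left(O + Q\right)$)
$N{\left(J \right)} = 416$ ($N{\left(J \right)} = 14 \left(-5\right) \left(-1 - 5\right) - 4 = 14 \left(-5\right) \left(-6\right) - 4 = 420 - 4 = 416$)
$A{\left(C \right)} = 20 + C + C^{2}$ ($A{\left(C \right)} = \left(C^{2} + 1 C\right) + 20 = \left(C^{2} + C\right) + 20 = \left(C + C^{2}\right) + 20 = 20 + C + C^{2}$)
$\left(181 + A{\left(-4 \right)}\right) N{\left(-5 \right)} = \left(181 + \left(20 - 4 + \left(-4\right)^{2}\right)\right) 416 = \left(181 + \left(20 - 4 + 16\right)\right) 416 = \left(181 + 32\right) 416 = 213 \cdot 416 = 88608$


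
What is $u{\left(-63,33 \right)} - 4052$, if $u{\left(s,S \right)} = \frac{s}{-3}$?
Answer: $-4031$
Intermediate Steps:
$u{\left(s,S \right)} = - \frac{s}{3}$ ($u{\left(s,S \right)} = s \left(- \frac{1}{3}\right) = - \frac{s}{3}$)
$u{\left(-63,33 \right)} - 4052 = \left(- \frac{1}{3}\right) \left(-63\right) - 4052 = 21 - 4052 = -4031$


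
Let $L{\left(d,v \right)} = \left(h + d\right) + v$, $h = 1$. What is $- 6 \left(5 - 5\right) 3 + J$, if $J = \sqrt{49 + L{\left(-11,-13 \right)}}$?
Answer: $\sqrt{26} \approx 5.099$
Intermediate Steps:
$L{\left(d,v \right)} = 1 + d + v$ ($L{\left(d,v \right)} = \left(1 + d\right) + v = 1 + d + v$)
$J = \sqrt{26}$ ($J = \sqrt{49 - 23} = \sqrt{26} \approx 5.099$)
$- 6 \left(5 - 5\right) 3 + J = - 6 \left(5 - 5\right) 3 + \sqrt{26} = \left(-6\right) 0 \cdot 3 + \sqrt{26} = 0 \cdot 3 + \sqrt{26} = 0 + \sqrt{26} = \sqrt{26}$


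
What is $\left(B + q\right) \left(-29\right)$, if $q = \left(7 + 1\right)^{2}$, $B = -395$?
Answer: $9599$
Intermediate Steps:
$q = 64$ ($q = 8^{2} = 64$)
$\left(B + q\right) \left(-29\right) = \left(-395 + 64\right) \left(-29\right) = \left(-331\right) \left(-29\right) = 9599$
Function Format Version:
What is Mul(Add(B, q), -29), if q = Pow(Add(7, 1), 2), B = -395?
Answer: 9599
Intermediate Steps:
q = 64 (q = Pow(8, 2) = 64)
Mul(Add(B, q), -29) = Mul(Add(-395, 64), -29) = Mul(-331, -29) = 9599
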